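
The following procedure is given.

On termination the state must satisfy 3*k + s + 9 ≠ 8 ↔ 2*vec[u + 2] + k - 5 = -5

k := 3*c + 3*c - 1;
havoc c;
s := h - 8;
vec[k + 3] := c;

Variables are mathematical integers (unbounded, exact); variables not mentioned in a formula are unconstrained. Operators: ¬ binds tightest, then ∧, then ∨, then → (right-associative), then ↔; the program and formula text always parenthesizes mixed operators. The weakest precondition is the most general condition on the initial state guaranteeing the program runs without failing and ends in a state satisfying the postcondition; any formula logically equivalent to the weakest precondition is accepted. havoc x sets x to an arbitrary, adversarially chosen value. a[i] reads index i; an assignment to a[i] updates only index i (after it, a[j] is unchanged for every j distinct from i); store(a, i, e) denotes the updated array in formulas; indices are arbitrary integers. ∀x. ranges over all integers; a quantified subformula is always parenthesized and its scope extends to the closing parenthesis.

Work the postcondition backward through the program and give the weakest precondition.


Working backward. After the program, the postcondition 3*k + s + 9 ≠ 8 ↔ 2*vec[u + 2] + k - 5 = -5 must hold; in canonical form it is 3*k + s ≠ -1 ↔ 2*vec[u + 2] + k = 0.
Before vec[k + 3] := c: 3*k + s ≠ -1 ↔ 2*store(vec, k + 3, c)[u + 2] + k = 0
Before s := h - 8: h + 3*k ≠ 7 ↔ 2*store(vec, k + 3, c)[u + 2] + k = 0
Before havoc c: ∀c_1. (h + 3*k ≠ 7 ↔ 2*store(vec, k + 3, c_1)[u + 2] + k = 0)
Before k := 3*c + 3*c - 1: ∀c_1. (18*c + h ≠ 10 ↔ 2*store(vec, 6*c + 2, c_1)[u + 2] + 6*c = 1)
Answer: WP = ∀c_1. (18*c + h ≠ 10 ↔ 2*store(vec, 6*c + 2, c_1)[u + 2] + 6*c = 1)


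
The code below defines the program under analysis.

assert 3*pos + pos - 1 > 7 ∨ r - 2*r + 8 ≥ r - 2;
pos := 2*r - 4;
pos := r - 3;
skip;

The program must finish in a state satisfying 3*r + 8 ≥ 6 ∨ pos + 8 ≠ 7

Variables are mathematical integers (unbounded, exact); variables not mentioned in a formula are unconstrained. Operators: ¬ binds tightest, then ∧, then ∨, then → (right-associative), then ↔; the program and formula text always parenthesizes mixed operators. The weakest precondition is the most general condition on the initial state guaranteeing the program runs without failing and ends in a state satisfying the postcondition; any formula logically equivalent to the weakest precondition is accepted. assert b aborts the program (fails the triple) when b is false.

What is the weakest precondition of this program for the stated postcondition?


Working backward. After the program, the postcondition 3*r + 8 ≥ 6 ∨ pos + 8 ≠ 7 must hold; in canonical form it is 3*r ≥ -2 ∨ pos ≠ -1.
Before skip: 3*r ≥ -2 ∨ pos ≠ -1
Before pos := r - 3: 3*r ≥ -2 ∨ r ≠ 2
Before pos := 2*r - 4: 3*r ≥ -2 ∨ r ≠ 2
Before assert 3*pos + pos - 1 > 7 ∨ r - 2*r + 8 ≥ r - 2: (4*pos > 8 ∨ 2*r ≤ 10) ∧ (3*r ≥ -2 ∨ r ≠ 2)
Answer: WP = (4*pos > 8 ∨ 2*r ≤ 10) ∧ (3*r ≥ -2 ∨ r ≠ 2)


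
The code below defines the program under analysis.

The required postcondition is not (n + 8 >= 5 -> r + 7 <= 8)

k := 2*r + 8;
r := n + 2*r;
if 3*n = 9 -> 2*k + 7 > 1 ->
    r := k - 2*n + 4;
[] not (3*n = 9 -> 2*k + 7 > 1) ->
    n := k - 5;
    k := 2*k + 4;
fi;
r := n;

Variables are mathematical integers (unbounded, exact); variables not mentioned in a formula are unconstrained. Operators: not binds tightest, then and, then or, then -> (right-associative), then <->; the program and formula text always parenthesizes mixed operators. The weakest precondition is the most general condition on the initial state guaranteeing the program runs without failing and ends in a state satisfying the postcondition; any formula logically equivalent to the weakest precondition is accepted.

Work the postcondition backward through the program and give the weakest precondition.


Working backward. After the program, the postcondition not (n + 8 >= 5 -> r + 7 <= 8) must hold; in canonical form it is not (n >= -3 -> r <= 1).
Before r := n: not (n >= -3 -> n <= 1)
Then branch requires not (n >= -3 -> n <= 1); else branch requires not (k >= 2 -> k <= 6).
Before the if: ((3*n = 9 -> 2*k > -6) -> (not (n >= -3 -> n <= 1))) and ((not (3*n = 9 -> 2*k > -6)) -> (not (k >= 2 -> k <= 6)))
Before r := n + 2*r: ((3*n = 9 -> 2*k > -6) -> (not (n >= -3 -> n <= 1))) and ((not (3*n = 9 -> 2*k > -6)) -> (not (k >= 2 -> k <= 6)))
Before k := 2*r + 8: ((3*n = 9 -> 4*r > -22) -> (not (n >= -3 -> n <= 1))) and ((not (3*n = 9 -> 4*r > -22)) -> (not (2*r >= -6 -> 2*r <= -2)))
Answer: WP = ((3*n = 9 -> 4*r > -22) -> (not (n >= -3 -> n <= 1))) and ((not (3*n = 9 -> 4*r > -22)) -> (not (2*r >= -6 -> 2*r <= -2)))


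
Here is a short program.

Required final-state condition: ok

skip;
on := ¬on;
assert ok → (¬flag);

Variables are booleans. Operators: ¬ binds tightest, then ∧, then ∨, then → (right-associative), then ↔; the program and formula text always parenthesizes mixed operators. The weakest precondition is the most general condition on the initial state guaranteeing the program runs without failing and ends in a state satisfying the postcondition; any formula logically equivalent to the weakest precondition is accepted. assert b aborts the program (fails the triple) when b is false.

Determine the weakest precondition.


Working backward. After the program, ok must hold.
Before assert ok → (¬flag): (ok → (¬flag)) ∧ ok
Before on := ¬on: (ok → (¬flag)) ∧ ok
Before skip: (ok → (¬flag)) ∧ ok
Answer: WP = (ok → (¬flag)) ∧ ok


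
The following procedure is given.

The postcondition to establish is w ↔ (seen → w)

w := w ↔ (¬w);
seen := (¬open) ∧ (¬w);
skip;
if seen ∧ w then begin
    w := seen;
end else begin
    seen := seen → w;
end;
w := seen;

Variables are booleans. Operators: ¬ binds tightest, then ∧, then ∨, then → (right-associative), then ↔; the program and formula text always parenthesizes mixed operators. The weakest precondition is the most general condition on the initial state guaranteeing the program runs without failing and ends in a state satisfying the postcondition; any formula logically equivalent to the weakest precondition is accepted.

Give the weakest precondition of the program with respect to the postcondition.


Working backward. After the program, w ↔ (seen → w) must hold.
Before w := seen: seen
Then branch requires seen; else branch requires seen → w.
Before the if: ((seen ∧ w) → seen) ∧ ((¬(seen ∧ w)) → (seen → w))
Before skip: ((seen ∧ w) → seen) ∧ ((¬(seen ∧ w)) → (seen → w))
Before seen := (¬open) ∧ (¬w): ((¬open) ∧ (¬w)) → w
Before w := w ↔ (¬w): ((¬open) ∧ (¬(w ↔ (¬w)))) → (w ↔ (¬w))
Answer: WP = ((¬open) ∧ (¬(w ↔ (¬w)))) → (w ↔ (¬w))


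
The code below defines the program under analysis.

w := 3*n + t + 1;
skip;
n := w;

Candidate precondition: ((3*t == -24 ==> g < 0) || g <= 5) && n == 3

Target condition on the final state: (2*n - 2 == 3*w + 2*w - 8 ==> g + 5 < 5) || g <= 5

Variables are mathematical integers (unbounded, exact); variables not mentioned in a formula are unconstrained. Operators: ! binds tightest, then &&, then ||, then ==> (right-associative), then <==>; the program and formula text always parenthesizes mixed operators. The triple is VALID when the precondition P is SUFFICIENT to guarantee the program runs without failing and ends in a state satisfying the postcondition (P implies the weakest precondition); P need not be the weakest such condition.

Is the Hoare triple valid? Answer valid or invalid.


Working backward. After the program, the postcondition (2*n - 2 == 3*w + 2*w - 8 ==> g + 5 < 5) || g <= 5 must hold; in canonical form it is (2*n == 5*w - 6 ==> g < 0) || g <= 5.
Before n := w: (3*w == 6 ==> g < 0) || g <= 5
Before skip: (3*w == 6 ==> g < 0) || g <= 5
Before w := 3*n + t + 1: (9*n + 3*t == 3 ==> g < 0) || g <= 5
The weakest precondition is (9*n + 3*t == 3 ==> g < 0) || g <= 5.
Check whether ((3*t == -24 ==> g < 0) || g <= 5) && n == 3 implies it.
Every state satisfying the precondition satisfies the weakest precondition: the implication holds.
Answer: valid


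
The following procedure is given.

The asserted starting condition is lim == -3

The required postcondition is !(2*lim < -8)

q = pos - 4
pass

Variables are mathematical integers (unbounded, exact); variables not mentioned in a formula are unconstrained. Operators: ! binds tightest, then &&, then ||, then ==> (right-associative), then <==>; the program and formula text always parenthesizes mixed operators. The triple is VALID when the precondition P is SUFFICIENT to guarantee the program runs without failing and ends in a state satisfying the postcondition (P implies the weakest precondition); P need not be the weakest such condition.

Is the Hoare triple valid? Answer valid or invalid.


Working backward. After the program, !(2*lim < -8) must hold.
Before skip: !(2*lim < -8)
Before q := pos - 4: !(2*lim < -8)
The weakest precondition is !(2*lim < -8).
Check whether lim == -3 implies it.
Every state satisfying the precondition satisfies the weakest precondition: the implication holds.
Answer: valid


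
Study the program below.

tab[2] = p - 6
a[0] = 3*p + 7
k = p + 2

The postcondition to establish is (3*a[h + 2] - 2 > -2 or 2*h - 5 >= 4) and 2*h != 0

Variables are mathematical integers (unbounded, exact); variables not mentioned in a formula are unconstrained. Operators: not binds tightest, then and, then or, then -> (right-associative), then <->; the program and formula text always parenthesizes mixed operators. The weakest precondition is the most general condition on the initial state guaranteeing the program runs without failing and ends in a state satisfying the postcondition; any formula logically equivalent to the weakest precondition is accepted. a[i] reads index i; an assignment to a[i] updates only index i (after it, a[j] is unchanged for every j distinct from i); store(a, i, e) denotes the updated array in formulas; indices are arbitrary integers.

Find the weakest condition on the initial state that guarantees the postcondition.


Working backward. After the program, the postcondition (3*a[h + 2] - 2 > -2 or 2*h - 5 >= 4) and 2*h != 0 must hold; in canonical form it is (3*a[h + 2] > 0 or 2*h >= 9) and 2*h != 0.
Before k := p + 2: (3*a[h + 2] > 0 or 2*h >= 9) and 2*h != 0
Before a[0] := 3*p + 7: (3*store(a, 0, 3*p + 7)[h + 2] > 0 or 2*h >= 9) and 2*h != 0
Before tab[2] := p - 6: (3*store(a, 0, 3*p + 7)[h + 2] > 0 or 2*h >= 9) and 2*h != 0
Answer: WP = (3*store(a, 0, 3*p + 7)[h + 2] > 0 or 2*h >= 9) and 2*h != 0


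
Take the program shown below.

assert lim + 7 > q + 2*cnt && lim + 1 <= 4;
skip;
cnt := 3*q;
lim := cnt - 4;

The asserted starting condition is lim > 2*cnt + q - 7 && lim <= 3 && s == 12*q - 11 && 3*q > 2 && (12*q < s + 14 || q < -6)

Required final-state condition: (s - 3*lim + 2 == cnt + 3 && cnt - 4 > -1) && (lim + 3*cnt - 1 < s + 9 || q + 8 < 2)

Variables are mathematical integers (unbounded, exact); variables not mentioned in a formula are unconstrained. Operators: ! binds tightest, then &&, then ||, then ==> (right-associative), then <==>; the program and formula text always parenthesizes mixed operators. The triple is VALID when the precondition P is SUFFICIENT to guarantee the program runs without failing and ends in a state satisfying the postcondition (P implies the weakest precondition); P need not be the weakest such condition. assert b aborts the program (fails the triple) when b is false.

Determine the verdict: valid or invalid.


Working backward. After the program, the postcondition (s - 3*lim + 2 == cnt + 3 && cnt - 4 > -1) && (lim + 3*cnt - 1 < s + 9 || q + 8 < 2) must hold; in canonical form it is s == cnt + 3*lim + 1 && cnt > 3 && (3*cnt + lim < s + 10 || q < -6).
Before lim := cnt - 4: s == 4*cnt - 11 && cnt > 3 && (4*cnt < s + 14 || q < -6)
Before cnt := 3*q: s == 12*q - 11 && 3*q > 3 && (12*q < s + 14 || q < -6)
Before skip: s == 12*q - 11 && 3*q > 3 && (12*q < s + 14 || q < -6)
Before assert lim + 7 > q + 2*cnt && lim + 1 <= 4: lim > 2*cnt + q - 7 && lim <= 3 && s == 12*q - 11 && 3*q > 3 && (12*q < s + 14 || q < -6)
The weakest precondition is lim > 2*cnt + q - 7 && lim <= 3 && s == 12*q - 11 && 3*q > 3 && (12*q < s + 14 || q < -6).
Check whether lim > 2*cnt + q - 7 && lim <= 3 && s == 12*q - 11 && 3*q > 2 && (12*q < s + 14 || q < -6) implies it.
Countermodel: at the initial state cnt = 0, lim = 0, q = 1, s = 1, the precondition holds but the weakest precondition fails.
Answer: invalid


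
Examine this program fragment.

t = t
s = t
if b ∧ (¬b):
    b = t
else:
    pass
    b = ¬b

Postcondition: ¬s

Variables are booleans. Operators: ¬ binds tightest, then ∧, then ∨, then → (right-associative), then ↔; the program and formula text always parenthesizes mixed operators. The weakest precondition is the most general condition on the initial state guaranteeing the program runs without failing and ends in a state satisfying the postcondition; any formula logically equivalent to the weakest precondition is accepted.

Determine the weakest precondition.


Working backward. After the program, ¬s must hold.
Then branch requires ¬s; else branch requires ¬s.
Before the if: ¬s
Before s := t: ¬t
Before t := t: ¬t
Answer: WP = ¬t


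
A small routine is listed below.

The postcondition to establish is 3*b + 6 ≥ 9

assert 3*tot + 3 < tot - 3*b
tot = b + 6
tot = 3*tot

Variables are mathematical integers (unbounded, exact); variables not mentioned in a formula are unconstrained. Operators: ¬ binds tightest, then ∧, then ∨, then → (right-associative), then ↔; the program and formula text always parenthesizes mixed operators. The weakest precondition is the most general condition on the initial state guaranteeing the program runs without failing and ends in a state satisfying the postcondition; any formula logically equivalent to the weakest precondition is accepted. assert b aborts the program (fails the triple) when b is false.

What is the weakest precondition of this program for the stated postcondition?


Working backward. After the program, the postcondition 3*b + 6 ≥ 9 must hold; in canonical form it is 3*b ≥ 3.
Before tot := 3*tot: 3*b ≥ 3
Before tot := b + 6: 3*b ≥ 3
Before assert 3*tot + 3 < tot - 3*b: 3*b + 2*tot < -3 ∧ 3*b ≥ 3
Answer: WP = 3*b + 2*tot < -3 ∧ 3*b ≥ 3


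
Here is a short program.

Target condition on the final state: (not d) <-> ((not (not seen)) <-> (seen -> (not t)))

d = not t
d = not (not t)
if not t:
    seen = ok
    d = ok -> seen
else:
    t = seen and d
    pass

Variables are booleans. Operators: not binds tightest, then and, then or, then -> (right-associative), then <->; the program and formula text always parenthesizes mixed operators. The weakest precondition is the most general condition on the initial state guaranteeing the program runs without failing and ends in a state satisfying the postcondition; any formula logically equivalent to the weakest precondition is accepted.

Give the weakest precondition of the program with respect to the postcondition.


Working backward. After the program, the postcondition (not d) <-> ((not (not seen)) <-> (seen -> (not t))) must hold; in canonical form it is (not d) <-> (seen <-> (seen -> (not t))).
Then branch requires not (ok <-> (ok -> (not t))); else branch requires (not d) <-> (seen <-> (seen -> (not (seen and d)))).
Before the if: ((not t) -> (not (ok <-> (ok -> (not t))))) and (t -> ((not d) <-> (seen <-> (seen -> (not (seen and d))))))
Before d := not (not t): ((not t) -> (not (ok <-> (ok -> (not t))))) and (t -> ((not t) <-> (seen <-> (seen -> (not (seen and t))))))
Before d := not t: ((not t) -> (not (ok <-> (ok -> (not t))))) and (t -> ((not t) <-> (seen <-> (seen -> (not (seen and t))))))
Answer: WP = ((not t) -> (not (ok <-> (ok -> (not t))))) and (t -> ((not t) <-> (seen <-> (seen -> (not (seen and t))))))


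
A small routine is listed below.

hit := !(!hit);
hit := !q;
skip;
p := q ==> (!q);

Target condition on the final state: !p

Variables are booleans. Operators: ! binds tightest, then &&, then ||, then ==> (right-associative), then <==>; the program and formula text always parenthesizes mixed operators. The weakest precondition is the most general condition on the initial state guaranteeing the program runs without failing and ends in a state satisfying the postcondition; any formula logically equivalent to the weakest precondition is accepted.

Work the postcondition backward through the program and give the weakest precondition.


Working backward. After the program, !p must hold.
Before p := q ==> (!q): !(q ==> (!q))
Before skip: !(q ==> (!q))
Before hit := !q: !(q ==> (!q))
Before hit := !(!hit): !(q ==> (!q))
Answer: WP = !(q ==> (!q))


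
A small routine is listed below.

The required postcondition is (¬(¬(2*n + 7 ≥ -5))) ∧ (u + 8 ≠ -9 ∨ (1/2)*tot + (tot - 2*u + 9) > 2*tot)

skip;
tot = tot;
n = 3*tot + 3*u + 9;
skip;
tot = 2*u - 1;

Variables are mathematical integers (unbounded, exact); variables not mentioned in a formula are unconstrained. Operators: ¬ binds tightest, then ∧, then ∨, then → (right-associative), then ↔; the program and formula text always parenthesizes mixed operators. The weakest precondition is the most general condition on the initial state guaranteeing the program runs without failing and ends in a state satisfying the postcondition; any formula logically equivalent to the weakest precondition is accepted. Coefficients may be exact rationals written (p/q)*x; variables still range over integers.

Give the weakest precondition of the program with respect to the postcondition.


Working backward. After the program, the postcondition (¬(¬(2*n + 7 ≥ -5))) ∧ (u + 8 ≠ -9 ∨ (1/2)*tot + (tot - 2*u + 9) > 2*tot) must hold; in canonical form it is 2*n ≥ -12 ∧ (u ≠ -17 ∨ (1/2)*tot + 2*u < 9).
Before tot := 2*u - 1: 2*n ≥ -12 ∧ (u ≠ -17 ∨ 3*u < 19/2)
Before skip: 2*n ≥ -12 ∧ (u ≠ -17 ∨ 3*u < 19/2)
Before n := 3*tot + 3*u + 9: 6*tot + 6*u ≥ -30 ∧ (u ≠ -17 ∨ 3*u < 19/2)
Before tot := tot: 6*tot + 6*u ≥ -30 ∧ (u ≠ -17 ∨ 3*u < 19/2)
Before skip: 6*tot + 6*u ≥ -30 ∧ (u ≠ -17 ∨ 3*u < 19/2)
Answer: WP = 6*tot + 6*u ≥ -30 ∧ (u ≠ -17 ∨ 3*u < 19/2)


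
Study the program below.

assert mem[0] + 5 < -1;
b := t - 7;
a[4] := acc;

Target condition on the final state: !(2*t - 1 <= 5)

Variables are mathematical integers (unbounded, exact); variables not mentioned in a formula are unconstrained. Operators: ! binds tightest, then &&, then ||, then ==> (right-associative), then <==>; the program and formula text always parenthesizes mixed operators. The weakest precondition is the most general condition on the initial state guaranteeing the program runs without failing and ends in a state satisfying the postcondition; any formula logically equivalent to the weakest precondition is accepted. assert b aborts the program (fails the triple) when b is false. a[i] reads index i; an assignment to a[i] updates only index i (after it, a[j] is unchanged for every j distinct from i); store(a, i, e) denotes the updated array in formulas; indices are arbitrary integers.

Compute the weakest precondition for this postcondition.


Working backward. After the program, the postcondition !(2*t - 1 <= 5) must hold; in canonical form it is !(2*t <= 6).
Before a[4] := acc: !(2*t <= 6)
Before b := t - 7: !(2*t <= 6)
Before assert mem[0] + 5 < -1: mem[0] < -6 && (!(2*t <= 6))
Answer: WP = mem[0] < -6 && (!(2*t <= 6))


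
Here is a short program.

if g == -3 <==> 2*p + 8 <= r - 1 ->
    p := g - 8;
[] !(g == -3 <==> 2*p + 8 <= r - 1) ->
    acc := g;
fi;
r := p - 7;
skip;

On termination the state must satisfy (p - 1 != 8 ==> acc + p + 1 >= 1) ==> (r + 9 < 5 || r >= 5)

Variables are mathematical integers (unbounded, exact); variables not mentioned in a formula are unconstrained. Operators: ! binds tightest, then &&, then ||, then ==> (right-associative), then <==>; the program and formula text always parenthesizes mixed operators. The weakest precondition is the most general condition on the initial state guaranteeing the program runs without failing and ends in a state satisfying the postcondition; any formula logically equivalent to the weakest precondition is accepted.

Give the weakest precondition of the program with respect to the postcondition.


Working backward. After the program, the postcondition (p - 1 != 8 ==> acc + p + 1 >= 1) ==> (r + 9 < 5 || r >= 5) must hold; in canonical form it is (p != 9 ==> acc + p >= 0) ==> (r < -4 || r >= 5).
Before skip: (p != 9 ==> acc + p >= 0) ==> (r < -4 || r >= 5)
Before r := p - 7: (p != 9 ==> acc + p >= 0) ==> (p < 3 || p >= 12)
Then branch requires (g != 17 ==> acc + g >= 8) ==> (g < 11 || g >= 20); else branch requires (p != 9 ==> g + p >= 0) ==> (p < 3 || p >= 12).
Before the if: ((g == -3 <==> 2*p <= r - 9) ==> ((g != 17 ==> acc + g >= 8) ==> (g < 11 || g >= 20))) && ((!(g == -3 <==> 2*p <= r - 9)) ==> ((p != 9 ==> g + p >= 0) ==> (p < 3 || p >= 12)))
Answer: WP = ((g == -3 <==> 2*p <= r - 9) ==> ((g != 17 ==> acc + g >= 8) ==> (g < 11 || g >= 20))) && ((!(g == -3 <==> 2*p <= r - 9)) ==> ((p != 9 ==> g + p >= 0) ==> (p < 3 || p >= 12)))


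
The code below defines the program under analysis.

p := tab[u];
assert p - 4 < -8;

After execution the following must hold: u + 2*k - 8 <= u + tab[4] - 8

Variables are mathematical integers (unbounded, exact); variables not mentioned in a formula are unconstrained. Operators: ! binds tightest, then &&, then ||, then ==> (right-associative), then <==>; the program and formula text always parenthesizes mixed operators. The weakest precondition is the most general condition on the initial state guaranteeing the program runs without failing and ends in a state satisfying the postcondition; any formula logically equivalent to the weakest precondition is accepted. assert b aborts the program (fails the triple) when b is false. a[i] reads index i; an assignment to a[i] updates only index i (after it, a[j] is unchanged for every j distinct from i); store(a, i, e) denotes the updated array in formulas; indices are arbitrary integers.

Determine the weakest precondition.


Working backward. After the program, the postcondition u + 2*k - 8 <= u + tab[4] - 8 must hold; in canonical form it is 2*k <= tab[4].
Before assert p - 4 < -8: p < -4 && 2*k <= tab[4]
Before p := tab[u]: tab[u] < -4 && 2*k <= tab[4]
Answer: WP = tab[u] < -4 && 2*k <= tab[4]


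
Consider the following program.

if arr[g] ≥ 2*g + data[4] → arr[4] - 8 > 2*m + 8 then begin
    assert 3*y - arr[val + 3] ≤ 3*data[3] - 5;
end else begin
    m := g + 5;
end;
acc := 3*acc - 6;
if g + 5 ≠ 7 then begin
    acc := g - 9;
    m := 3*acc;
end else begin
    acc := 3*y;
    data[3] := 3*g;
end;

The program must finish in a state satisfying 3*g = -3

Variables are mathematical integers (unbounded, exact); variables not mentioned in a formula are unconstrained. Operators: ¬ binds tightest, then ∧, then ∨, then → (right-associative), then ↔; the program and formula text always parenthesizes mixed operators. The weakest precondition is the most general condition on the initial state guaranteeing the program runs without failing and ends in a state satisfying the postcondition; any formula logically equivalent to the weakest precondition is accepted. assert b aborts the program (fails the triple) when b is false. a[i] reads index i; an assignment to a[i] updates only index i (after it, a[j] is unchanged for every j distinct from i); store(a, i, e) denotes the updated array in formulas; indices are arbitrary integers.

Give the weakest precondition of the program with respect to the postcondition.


Working backward. After the program, 3*g = -3 must hold.
Then branch requires 3*g = -3; else branch requires 3*g = -3.
Before the if: (g ≠ 2 → 3*g = -3) ∧ ((¬(g ≠ 2)) → 3*g = -3)
Before acc := 3*acc - 6: (g ≠ 2 → 3*g = -3) ∧ ((¬(g ≠ 2)) → 3*g = -3)
Then branch requires 3*y ≤ arr[val + 3] + 3*data[3] - 5 ∧ (g ≠ 2 → 3*g = -3) ∧ ((¬(g ≠ 2)) → 3*g = -3); else branch requires (g ≠ 2 → 3*g = -3) ∧ ((¬(g ≠ 2)) → 3*g = -3).
Before the if: ((arr[g] ≥ data[4] + 2*g → arr[4] > 2*m + 16) → (3*y ≤ arr[val + 3] + 3*data[3] - 5 ∧ (g ≠ 2 → 3*g = -3) ∧ ((¬(g ≠ 2)) → 3*g = -3))) ∧ ((¬(arr[g] ≥ data[4] + 2*g → arr[4] > 2*m + 16)) → ((g ≠ 2 → 3*g = -3) ∧ ((¬(g ≠ 2)) → 3*g = -3)))
Answer: WP = ((arr[g] ≥ data[4] + 2*g → arr[4] > 2*m + 16) → (3*y ≤ arr[val + 3] + 3*data[3] - 5 ∧ (g ≠ 2 → 3*g = -3) ∧ ((¬(g ≠ 2)) → 3*g = -3))) ∧ ((¬(arr[g] ≥ data[4] + 2*g → arr[4] > 2*m + 16)) → ((g ≠ 2 → 3*g = -3) ∧ ((¬(g ≠ 2)) → 3*g = -3)))


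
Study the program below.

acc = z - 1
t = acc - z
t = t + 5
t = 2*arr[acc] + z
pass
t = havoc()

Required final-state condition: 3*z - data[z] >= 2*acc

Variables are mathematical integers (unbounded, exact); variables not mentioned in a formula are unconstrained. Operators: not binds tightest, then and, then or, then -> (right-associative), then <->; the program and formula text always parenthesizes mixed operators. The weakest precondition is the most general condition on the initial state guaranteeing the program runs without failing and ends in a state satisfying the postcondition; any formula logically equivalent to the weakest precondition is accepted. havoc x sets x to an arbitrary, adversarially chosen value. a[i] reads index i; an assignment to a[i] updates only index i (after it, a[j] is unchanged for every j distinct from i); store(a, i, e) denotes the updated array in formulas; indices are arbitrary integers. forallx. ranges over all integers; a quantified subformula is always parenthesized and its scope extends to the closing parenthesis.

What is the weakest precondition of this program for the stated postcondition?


Working backward. After the program, the postcondition 3*z - data[z] >= 2*acc must hold; in canonical form it is 3*z >= data[z] + 2*acc.
Before havoc t: 3*z >= data[z] + 2*acc
Before skip: 3*z >= data[z] + 2*acc
Before t := 2*arr[acc] + z: 3*z >= data[z] + 2*acc
Before t := t + 5: 3*z >= data[z] + 2*acc
Before t := acc - z: 3*z >= data[z] + 2*acc
Before acc := z - 1: z >= data[z] - 2
Answer: WP = z >= data[z] - 2


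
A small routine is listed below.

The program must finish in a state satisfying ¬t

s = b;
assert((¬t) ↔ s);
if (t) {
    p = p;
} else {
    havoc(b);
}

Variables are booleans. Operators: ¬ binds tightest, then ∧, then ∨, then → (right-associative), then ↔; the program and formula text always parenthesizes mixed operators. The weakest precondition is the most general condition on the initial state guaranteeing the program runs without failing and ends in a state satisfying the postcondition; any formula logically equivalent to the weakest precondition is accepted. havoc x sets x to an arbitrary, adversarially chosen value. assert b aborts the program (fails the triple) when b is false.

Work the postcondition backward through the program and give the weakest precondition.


Working backward. After the program, ¬t must hold.
Then branch requires ¬t; else branch requires ¬t.
Before the if: t → (¬t)
Before assert (¬t) ↔ s: ((¬t) ↔ s) ∧ (t → (¬t))
Before s := b: ((¬t) ↔ b) ∧ (t → (¬t))
Answer: WP = ((¬t) ↔ b) ∧ (t → (¬t))


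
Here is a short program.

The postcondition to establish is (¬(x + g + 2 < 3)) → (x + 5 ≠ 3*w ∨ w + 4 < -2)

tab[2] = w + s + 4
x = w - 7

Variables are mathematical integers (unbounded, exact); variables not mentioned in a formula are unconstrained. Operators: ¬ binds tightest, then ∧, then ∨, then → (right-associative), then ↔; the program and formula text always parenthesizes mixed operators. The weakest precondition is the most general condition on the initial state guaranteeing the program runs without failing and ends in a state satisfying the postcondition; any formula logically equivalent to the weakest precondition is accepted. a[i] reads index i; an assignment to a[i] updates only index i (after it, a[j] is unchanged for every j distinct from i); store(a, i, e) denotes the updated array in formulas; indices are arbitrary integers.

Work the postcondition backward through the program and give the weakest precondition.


Working backward. After the program, the postcondition (¬(x + g + 2 < 3)) → (x + 5 ≠ 3*w ∨ w + 4 < -2) must hold; in canonical form it is (¬(g + x < 1)) → (x ≠ 3*w - 5 ∨ w < -6).
Before x := w - 7: (¬(g + w < 8)) → (2*w ≠ -2 ∨ w < -6)
Before tab[2] := w + s + 4: (¬(g + w < 8)) → (2*w ≠ -2 ∨ w < -6)
Answer: WP = (¬(g + w < 8)) → (2*w ≠ -2 ∨ w < -6)


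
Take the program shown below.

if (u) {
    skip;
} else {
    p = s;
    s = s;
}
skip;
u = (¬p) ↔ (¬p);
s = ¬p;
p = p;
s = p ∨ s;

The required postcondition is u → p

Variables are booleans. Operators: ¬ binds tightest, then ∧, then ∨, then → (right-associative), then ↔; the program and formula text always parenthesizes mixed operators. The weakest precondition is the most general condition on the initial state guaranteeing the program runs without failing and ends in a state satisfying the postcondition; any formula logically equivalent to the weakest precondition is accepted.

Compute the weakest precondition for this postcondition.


Working backward. After the program, u → p must hold.
Before s := p ∨ s: u → p
Before p := p: u → p
Before s := ¬p: u → p
Before u := (¬p) ↔ (¬p): p
Before skip: p
Then branch requires p; else branch requires s.
Before the if: (u → p) ∧ ((¬u) → s)
Answer: WP = (u → p) ∧ ((¬u) → s)


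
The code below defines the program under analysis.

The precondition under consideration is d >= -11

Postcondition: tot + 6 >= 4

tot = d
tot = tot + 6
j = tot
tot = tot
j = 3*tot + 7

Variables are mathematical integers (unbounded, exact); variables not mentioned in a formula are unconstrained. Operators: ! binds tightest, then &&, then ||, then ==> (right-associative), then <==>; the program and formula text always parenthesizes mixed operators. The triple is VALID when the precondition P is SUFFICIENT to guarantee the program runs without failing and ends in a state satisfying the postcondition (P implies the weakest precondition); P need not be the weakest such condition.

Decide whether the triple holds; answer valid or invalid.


Working backward. After the program, the postcondition tot + 6 >= 4 must hold; in canonical form it is tot >= -2.
Before j := 3*tot + 7: tot >= -2
Before tot := tot: tot >= -2
Before j := tot: tot >= -2
Before tot := tot + 6: tot >= -8
Before tot := d: d >= -8
The weakest precondition is d >= -8.
Check whether d >= -11 implies it.
Countermodel: at the initial state d = -11, the precondition holds but the weakest precondition fails.
Answer: invalid


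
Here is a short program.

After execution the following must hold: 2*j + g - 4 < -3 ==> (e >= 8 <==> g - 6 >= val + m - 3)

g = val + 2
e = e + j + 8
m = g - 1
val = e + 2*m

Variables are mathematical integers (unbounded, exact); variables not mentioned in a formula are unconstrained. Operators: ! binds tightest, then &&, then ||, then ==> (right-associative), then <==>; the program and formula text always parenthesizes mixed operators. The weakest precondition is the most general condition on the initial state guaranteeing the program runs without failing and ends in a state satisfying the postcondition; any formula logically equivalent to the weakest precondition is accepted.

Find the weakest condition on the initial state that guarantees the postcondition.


Working backward. After the program, the postcondition 2*j + g - 4 < -3 ==> (e >= 8 <==> g - 6 >= val + m - 3) must hold; in canonical form it is g + 2*j < 1 ==> (e >= 8 <==> g >= m + val + 3).
Before val := e + 2*m: g + 2*j < 1 ==> (e >= 8 <==> g >= e + 3*m + 3)
Before m := g - 1: g + 2*j < 1 ==> (e >= 8 <==> e + 2*g <= 0)
Before e := e + j + 8: g + 2*j < 1 ==> (e + j >= 0 <==> e + 2*g + j <= -8)
Before g := val + 2: 2*j + val < -1 ==> (e + j >= 0 <==> e + j + 2*val <= -12)
Answer: WP = 2*j + val < -1 ==> (e + j >= 0 <==> e + j + 2*val <= -12)


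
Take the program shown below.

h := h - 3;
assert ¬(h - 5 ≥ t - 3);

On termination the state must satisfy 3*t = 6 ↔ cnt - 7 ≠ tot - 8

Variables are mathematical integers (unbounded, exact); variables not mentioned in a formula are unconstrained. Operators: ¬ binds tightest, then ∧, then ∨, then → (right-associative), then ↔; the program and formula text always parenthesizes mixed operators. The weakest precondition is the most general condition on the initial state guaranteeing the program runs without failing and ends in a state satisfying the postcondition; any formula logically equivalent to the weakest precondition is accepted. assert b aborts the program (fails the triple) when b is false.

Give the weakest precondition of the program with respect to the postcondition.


Working backward. After the program, the postcondition 3*t = 6 ↔ cnt - 7 ≠ tot - 8 must hold; in canonical form it is 3*t = 6 ↔ cnt ≠ tot - 1.
Before assert ¬(h - 5 ≥ t - 3): (¬(h ≥ t + 2)) ∧ (3*t = 6 ↔ cnt ≠ tot - 1)
Before h := h - 3: (¬(h ≥ t + 5)) ∧ (3*t = 6 ↔ cnt ≠ tot - 1)
Answer: WP = (¬(h ≥ t + 5)) ∧ (3*t = 6 ↔ cnt ≠ tot - 1)


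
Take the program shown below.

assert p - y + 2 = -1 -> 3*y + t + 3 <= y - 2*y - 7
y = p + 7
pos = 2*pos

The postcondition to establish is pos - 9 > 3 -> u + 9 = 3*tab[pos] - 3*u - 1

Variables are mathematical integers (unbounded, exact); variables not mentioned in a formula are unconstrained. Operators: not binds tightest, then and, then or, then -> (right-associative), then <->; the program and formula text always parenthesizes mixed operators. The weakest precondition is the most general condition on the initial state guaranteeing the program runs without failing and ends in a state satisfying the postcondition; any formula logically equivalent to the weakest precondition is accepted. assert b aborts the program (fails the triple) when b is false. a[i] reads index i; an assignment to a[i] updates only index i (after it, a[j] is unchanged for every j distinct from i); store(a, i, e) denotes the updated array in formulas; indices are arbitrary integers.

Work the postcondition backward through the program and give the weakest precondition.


Working backward. After the program, the postcondition pos - 9 > 3 -> u + 9 = 3*tab[pos] - 3*u - 1 must hold; in canonical form it is pos > 12 -> 4*u = 3*tab[pos] - 10.
Before pos := 2*pos: 2*pos > 12 -> 4*u = 3*tab[2*pos] - 10
Before y := p + 7: 2*pos > 12 -> 4*u = 3*tab[2*pos] - 10
Before assert p - y + 2 = -1 -> 3*y + t + 3 <= y - 2*y - 7: (p = y - 3 -> t + 4*y <= -10) and (2*pos > 12 -> 4*u = 3*tab[2*pos] - 10)
Answer: WP = (p = y - 3 -> t + 4*y <= -10) and (2*pos > 12 -> 4*u = 3*tab[2*pos] - 10)


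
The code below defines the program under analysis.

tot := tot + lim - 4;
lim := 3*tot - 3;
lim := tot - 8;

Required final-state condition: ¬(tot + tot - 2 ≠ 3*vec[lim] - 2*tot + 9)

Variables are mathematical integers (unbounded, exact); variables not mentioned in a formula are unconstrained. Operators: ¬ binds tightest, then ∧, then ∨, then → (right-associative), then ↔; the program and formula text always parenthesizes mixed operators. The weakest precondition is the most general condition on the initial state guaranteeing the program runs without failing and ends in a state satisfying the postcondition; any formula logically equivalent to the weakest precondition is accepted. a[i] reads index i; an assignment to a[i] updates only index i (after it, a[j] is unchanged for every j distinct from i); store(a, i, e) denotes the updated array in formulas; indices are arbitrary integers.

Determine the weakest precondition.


Working backward. After the program, the postcondition ¬(tot + tot - 2 ≠ 3*vec[lim] - 2*tot + 9) must hold; in canonical form it is ¬(4*tot ≠ 3*vec[lim] + 11).
Before lim := tot - 8: ¬(4*tot ≠ 3*vec[tot - 8] + 11)
Before lim := 3*tot - 3: ¬(4*tot ≠ 3*vec[tot - 8] + 11)
Before tot := tot + lim - 4: ¬(4*lim + 4*tot ≠ 3*vec[lim + tot - 12] + 27)
Answer: WP = ¬(4*lim + 4*tot ≠ 3*vec[lim + tot - 12] + 27)


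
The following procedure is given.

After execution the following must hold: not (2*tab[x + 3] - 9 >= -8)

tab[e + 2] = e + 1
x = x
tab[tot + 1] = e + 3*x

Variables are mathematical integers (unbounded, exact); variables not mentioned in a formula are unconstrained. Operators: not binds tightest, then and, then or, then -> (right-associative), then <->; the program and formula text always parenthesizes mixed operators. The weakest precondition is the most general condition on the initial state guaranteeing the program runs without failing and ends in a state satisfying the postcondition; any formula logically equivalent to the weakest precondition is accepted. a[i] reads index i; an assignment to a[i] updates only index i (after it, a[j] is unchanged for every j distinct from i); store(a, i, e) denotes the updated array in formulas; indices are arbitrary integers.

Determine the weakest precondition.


Working backward. After the program, the postcondition not (2*tab[x + 3] - 9 >= -8) must hold; in canonical form it is not (2*tab[x + 3] >= 1).
Before tab[tot + 1] := e + 3*x: not (2*store(tab, tot + 1, e + 3*x)[x + 3] >= 1)
Before x := x: not (2*store(tab, tot + 1, e + 3*x)[x + 3] >= 1)
Before tab[e + 2] := e + 1: not (2*store(store(tab, e + 2, e + 1), tot + 1, e + 3*x)[x + 3] >= 1)
Answer: WP = not (2*store(store(tab, e + 2, e + 1), tot + 1, e + 3*x)[x + 3] >= 1)


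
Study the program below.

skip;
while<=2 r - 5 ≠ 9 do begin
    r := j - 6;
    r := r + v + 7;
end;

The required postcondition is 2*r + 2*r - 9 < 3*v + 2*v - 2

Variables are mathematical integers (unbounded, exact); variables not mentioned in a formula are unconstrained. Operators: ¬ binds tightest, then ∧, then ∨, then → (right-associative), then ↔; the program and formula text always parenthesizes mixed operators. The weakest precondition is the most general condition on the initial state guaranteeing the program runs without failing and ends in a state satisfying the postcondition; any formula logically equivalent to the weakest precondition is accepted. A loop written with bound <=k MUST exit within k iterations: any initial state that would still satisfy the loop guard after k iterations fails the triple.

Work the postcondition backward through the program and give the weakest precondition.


Working backward. After the program, the postcondition 2*r + 2*r - 9 < 3*v + 2*v - 2 must hold; in canonical form it is 4*r < 5*v + 7.
Before the loop (bound <=2), unroll the exhaustion recursion (WP_0 = exit-now case; WP_j = one more guarded iteration, up to j = 2):
  WP_0: (¬(r ≠ 14)) ∧ 4*r < 5*v + 7
  WP_1: (r ≠ 14 → ((¬(j + v ≠ 13)) ∧ 4*j < v + 3)) ∧ ((¬(r ≠ 14)) → 4*r < 5*v + 7)
  WP_2: (r ≠ 14 → ((j + v ≠ 13 → ((¬(j + v ≠ 13)) ∧ 4*j < v + 3)) ∧ ((¬(j + v ≠ 13)) → 4*j < v + 3))) ∧ ((¬(r ≠ 14)) → 4*r < 5*v + 7)
So before the loop: (r ≠ 14 → ((j + v ≠ 13 → ((¬(j + v ≠ 13)) ∧ 4*j < v + 3)) ∧ ((¬(j + v ≠ 13)) → 4*j < v + 3))) ∧ ((¬(r ≠ 14)) → 4*r < 5*v + 7)
Before skip: (r ≠ 14 → ((j + v ≠ 13 → ((¬(j + v ≠ 13)) ∧ 4*j < v + 3)) ∧ ((¬(j + v ≠ 13)) → 4*j < v + 3))) ∧ ((¬(r ≠ 14)) → 4*r < 5*v + 7)
Answer: WP = (r ≠ 14 → ((j + v ≠ 13 → ((¬(j + v ≠ 13)) ∧ 4*j < v + 3)) ∧ ((¬(j + v ≠ 13)) → 4*j < v + 3))) ∧ ((¬(r ≠ 14)) → 4*r < 5*v + 7)


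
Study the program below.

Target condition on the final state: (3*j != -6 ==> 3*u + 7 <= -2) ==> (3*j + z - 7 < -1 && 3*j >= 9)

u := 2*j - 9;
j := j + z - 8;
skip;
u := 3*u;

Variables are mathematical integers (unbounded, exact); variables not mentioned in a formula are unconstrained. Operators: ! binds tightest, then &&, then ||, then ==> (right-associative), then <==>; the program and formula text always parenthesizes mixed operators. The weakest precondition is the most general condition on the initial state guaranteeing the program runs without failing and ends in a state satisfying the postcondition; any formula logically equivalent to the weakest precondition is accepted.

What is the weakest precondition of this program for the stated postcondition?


Working backward. After the program, the postcondition (3*j != -6 ==> 3*u + 7 <= -2) ==> (3*j + z - 7 < -1 && 3*j >= 9) must hold; in canonical form it is (3*j != -6 ==> 3*u <= -9) ==> (3*j + z < 6 && 3*j >= 9).
Before u := 3*u: (3*j != -6 ==> 9*u <= -9) ==> (3*j + z < 6 && 3*j >= 9)
Before skip: (3*j != -6 ==> 9*u <= -9) ==> (3*j + z < 6 && 3*j >= 9)
Before j := j + z - 8: (3*j + 3*z != 18 ==> 9*u <= -9) ==> (3*j + 4*z < 30 && 3*j + 3*z >= 33)
Before u := 2*j - 9: (3*j + 3*z != 18 ==> 18*j <= 72) ==> (3*j + 4*z < 30 && 3*j + 3*z >= 33)
Answer: WP = (3*j + 3*z != 18 ==> 18*j <= 72) ==> (3*j + 4*z < 30 && 3*j + 3*z >= 33)
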